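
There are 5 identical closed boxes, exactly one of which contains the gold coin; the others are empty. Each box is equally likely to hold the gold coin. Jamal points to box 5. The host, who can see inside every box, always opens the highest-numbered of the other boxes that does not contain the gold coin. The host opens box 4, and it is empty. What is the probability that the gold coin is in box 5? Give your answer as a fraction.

1/4

Consider each possible location of the gold coin in turn.
If it is in any of boxes 1, 2, 3, and 5 (prior 1/5 each): box 4 is the highest-numbered option available, probability 1; weight (1/5)·1 = 1/5 each.
If it is in box 4 (prior 1/5): the host opened box 4, so this case is ruled out; weight (1/5)·0 = 0.
The weights sum to 4/5.
So P(the gold coin in box 5 | the host opened box 4) = (1/5) / (4/5) = 1/4.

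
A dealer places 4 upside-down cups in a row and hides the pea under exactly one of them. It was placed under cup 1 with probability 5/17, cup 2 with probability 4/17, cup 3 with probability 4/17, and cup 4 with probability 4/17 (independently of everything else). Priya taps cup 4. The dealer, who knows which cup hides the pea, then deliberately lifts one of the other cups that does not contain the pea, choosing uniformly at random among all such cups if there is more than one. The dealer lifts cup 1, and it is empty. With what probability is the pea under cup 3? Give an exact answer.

Apply Bayes' rule, conditioning on where the pea actually is.
If it is under cup 1 (prior 5/17): the dealer opened cup 1, so this case is ruled out; weight (5/17)·0 = 0.
If it is under either of cups 2 and 3 (prior 4/17 each): the dealer has 2 equally likely choices, so probability 1/2; weight (4/17)·(1/2) = 2/17 each.
If it is under cup 4 (prior 4/17): the dealer has 3 equally likely choices, so probability 1/3; weight (4/17)·(1/3) = 4/51.
The weights sum to 16/51.
So P(the pea under cup 3 | the dealer opened cup 1) = (2/17) / (16/51) = 3/8.

3/8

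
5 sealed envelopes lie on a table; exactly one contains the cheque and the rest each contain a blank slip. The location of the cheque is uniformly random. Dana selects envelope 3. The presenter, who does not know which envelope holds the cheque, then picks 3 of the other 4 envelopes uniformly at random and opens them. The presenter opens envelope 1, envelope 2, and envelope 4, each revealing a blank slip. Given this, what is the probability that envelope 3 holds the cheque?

Condition on the true location of the cheque.
If it is in any of envelopes 1, 2, and 4 (prior 1/5 each): that envelope was opened and seen not to hold the prize — ruled out; weight (1/5)·0 = 0 each.
If it is in either of envelopes 3 and 5 (prior 1/5 each): the presenter picks exactly this set with probability 1/4 regardless, and none is the prize; weight (1/5)·(1/4) = 1/20 each.
The weights sum to 1/10.
So P(the cheque in envelope 3 | the presenter opened envelope 1, envelope 2, and envelope 4) = (1/20) / (1/10) = 1/2.

1/2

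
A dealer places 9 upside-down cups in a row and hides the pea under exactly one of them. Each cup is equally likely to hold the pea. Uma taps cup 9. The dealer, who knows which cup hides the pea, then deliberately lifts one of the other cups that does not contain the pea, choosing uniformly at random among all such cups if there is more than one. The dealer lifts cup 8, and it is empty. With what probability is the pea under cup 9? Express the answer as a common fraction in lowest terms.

1/9

Condition on the true location of the pea.
If it is under any of cups 1, 2, 3, 4, 5, 6, and 7 (prior 1/9 each): the dealer has 7 equally likely choices, so probability 1/7; weight (1/9)·(1/7) = 1/63 each.
If it is under cup 8 (prior 1/9): the dealer opened cup 8, so this case is ruled out; weight (1/9)·0 = 0.
If it is under cup 9 (prior 1/9): the dealer has 8 equally likely choices, so probability 1/8; weight (1/9)·(1/8) = 1/72.
The weights sum to 1/8.
So P(the pea under cup 9 | the dealer opened cup 8) = (1/72) / (1/8) = 1/9.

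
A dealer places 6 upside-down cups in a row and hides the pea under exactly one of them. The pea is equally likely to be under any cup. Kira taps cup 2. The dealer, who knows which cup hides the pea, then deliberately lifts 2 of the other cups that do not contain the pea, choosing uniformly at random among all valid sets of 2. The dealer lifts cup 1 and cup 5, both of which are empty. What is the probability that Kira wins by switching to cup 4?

Consider each possible location of the pea in turn.
If it is under either of cups 1 and 5 (prior 1/6 each): that cup was opened and seen not to hold the prize — ruled out; weight (1/6)·0 = 0 each.
If it is under cup 2 (prior 1/6): the dealer has 10 equally likely choices, so probability 1/10; weight (1/6)·(1/10) = 1/60.
If it is under any of cups 3, 4, and 6 (prior 1/6 each): the dealer has 6 equally likely choices, so probability 1/6; weight (1/6)·(1/6) = 1/36 each.
The weights sum to 1/10.
So P(the pea under cup 4 | the dealer opened cup 1 and cup 5) = (1/36) / (1/10) = 5/18.

5/18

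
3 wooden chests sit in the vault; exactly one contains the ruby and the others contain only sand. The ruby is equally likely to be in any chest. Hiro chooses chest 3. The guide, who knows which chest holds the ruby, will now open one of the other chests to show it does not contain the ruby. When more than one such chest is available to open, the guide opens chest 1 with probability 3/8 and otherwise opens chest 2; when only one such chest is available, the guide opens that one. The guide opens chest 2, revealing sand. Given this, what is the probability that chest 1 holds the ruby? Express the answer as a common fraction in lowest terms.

Condition on the true location of the ruby.
If it is in chest 1 (prior 1/3): only chest 2 is available, probability 1; weight (1/3)·1 = 1/3.
If it is in chest 2 (prior 1/3): the guide opened chest 2, so this case is ruled out; weight (1/3)·0 = 0.
If it is in chest 3 (prior 1/3): chest 1 is available but not opened, probability 5/8; weight (1/3)·(5/8) = 5/24.
The weights sum to 13/24.
So P(the ruby in chest 1 | the guide opened chest 2) = (1/3) / (13/24) = 8/13.

8/13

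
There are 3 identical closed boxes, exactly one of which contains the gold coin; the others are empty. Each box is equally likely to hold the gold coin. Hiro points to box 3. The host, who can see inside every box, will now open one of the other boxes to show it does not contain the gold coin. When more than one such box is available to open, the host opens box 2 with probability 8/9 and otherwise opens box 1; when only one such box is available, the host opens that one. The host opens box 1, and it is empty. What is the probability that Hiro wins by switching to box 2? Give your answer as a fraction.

9/10

Condition on the true location of the gold coin.
If it is in box 1 (prior 1/3): the host opened box 1, so this case is ruled out; weight (1/3)·0 = 0.
If it is in box 2 (prior 1/3): only box 1 is available, probability 1; weight (1/3)·1 = 1/3.
If it is in box 3 (prior 1/3): box 2 is available but not opened, probability 1/9; weight (1/3)·(1/9) = 1/27.
The weights sum to 10/27.
So P(the gold coin in box 2 | the host opened box 1) = (1/3) / (10/27) = 9/10.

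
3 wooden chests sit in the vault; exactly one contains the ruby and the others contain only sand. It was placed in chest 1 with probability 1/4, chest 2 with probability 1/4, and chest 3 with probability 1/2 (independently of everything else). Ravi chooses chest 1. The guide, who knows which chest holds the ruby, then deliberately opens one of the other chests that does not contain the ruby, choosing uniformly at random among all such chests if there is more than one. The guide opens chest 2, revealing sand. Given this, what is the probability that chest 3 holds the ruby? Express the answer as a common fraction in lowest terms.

4/5

Apply Bayes' rule, conditioning on where the ruby actually is.
If it is in chest 1 (prior 1/4): the guide has 2 equally likely choices, so probability 1/2; weight (1/4)·(1/2) = 1/8.
If it is in chest 2 (prior 1/4): the guide opened chest 2, so this case is ruled out; weight (1/4)·0 = 0.
If it is in chest 3 (prior 1/2): the guide has no choice, probability 1; weight (1/2)·1 = 1/2.
The weights sum to 5/8.
So P(the ruby in chest 3 | the guide opened chest 2) = (1/2) / (5/8) = 4/5.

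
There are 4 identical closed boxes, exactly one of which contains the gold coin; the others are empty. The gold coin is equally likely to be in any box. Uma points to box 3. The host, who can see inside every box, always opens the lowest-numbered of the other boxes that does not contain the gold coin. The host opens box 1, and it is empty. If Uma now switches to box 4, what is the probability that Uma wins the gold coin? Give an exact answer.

Apply Bayes' rule, conditioning on where the gold coin actually is.
If it is in box 1 (prior 1/4): the host opened box 1, so this case is ruled out; weight (1/4)·0 = 0.
If it is in any of boxes 2, 3, and 4 (prior 1/4 each): box 1 is the lowest-numbered option available, probability 1; weight (1/4)·1 = 1/4 each.
The weights sum to 3/4.
So P(the gold coin in box 4 | the host opened box 1) = (1/4) / (3/4) = 1/3.

1/3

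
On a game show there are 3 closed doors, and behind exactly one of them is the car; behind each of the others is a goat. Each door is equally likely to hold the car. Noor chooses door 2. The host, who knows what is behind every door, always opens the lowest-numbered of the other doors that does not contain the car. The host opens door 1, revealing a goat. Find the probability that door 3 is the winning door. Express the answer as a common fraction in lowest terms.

1/2

Condition on the true location of the car.
If it is behind door 1 (prior 1/3): the host opened door 1, so this case is ruled out; weight (1/3)·0 = 0.
If it is behind either of doors 2 and 3 (prior 1/3 each): door 1 is the lowest-numbered option available, probability 1; weight (1/3)·1 = 1/3 each.
The weights sum to 2/3.
So P(the car behind door 3 | the host opened door 1) = (1/3) / (2/3) = 1/2.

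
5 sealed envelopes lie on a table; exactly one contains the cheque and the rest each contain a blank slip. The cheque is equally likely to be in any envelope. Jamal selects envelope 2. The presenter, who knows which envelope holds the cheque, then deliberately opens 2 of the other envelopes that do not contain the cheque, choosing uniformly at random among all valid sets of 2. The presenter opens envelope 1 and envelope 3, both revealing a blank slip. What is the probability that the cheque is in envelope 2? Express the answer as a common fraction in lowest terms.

Condition on the true location of the cheque.
If it is in either of envelopes 1 and 3 (prior 1/5 each): that envelope was opened and seen not to hold the prize — ruled out; weight (1/5)·0 = 0 each.
If it is in envelope 2 (prior 1/5): the presenter has 6 equally likely choices, so probability 1/6; weight (1/5)·(1/6) = 1/30.
If it is in either of envelopes 4 and 5 (prior 1/5 each): the presenter has 3 equally likely choices, so probability 1/3; weight (1/5)·(1/3) = 1/15 each.
The weights sum to 1/6.
So P(the cheque in envelope 2 | the presenter opened envelope 1 and envelope 3) = (1/30) / (1/6) = 1/5.

1/5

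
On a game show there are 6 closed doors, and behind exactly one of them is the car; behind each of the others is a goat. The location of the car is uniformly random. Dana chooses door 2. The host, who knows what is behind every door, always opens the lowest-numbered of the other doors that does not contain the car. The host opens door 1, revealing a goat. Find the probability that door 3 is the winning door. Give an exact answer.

Condition on the true location of the car.
If it is behind door 1 (prior 1/6): the host opened door 1, so this case is ruled out; weight (1/6)·0 = 0.
If it is behind any of doors 2, 3, 4, 5, and 6 (prior 1/6 each): door 1 is the lowest-numbered option available, probability 1; weight (1/6)·1 = 1/6 each.
The weights sum to 5/6.
So P(the car behind door 3 | the host opened door 1) = (1/6) / (5/6) = 1/5.

1/5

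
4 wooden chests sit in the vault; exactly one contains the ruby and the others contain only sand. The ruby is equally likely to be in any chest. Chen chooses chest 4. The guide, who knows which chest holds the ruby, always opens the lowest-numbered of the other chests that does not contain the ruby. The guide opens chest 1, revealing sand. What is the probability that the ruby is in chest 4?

1/3

Apply Bayes' rule, conditioning on where the ruby actually is.
If it is in chest 1 (prior 1/4): the guide opened chest 1, so this case is ruled out; weight (1/4)·0 = 0.
If it is in any of chests 2, 3, and 4 (prior 1/4 each): chest 1 is the lowest-numbered option available, probability 1; weight (1/4)·1 = 1/4 each.
The weights sum to 3/4.
So P(the ruby in chest 4 | the guide opened chest 1) = (1/4) / (3/4) = 1/3.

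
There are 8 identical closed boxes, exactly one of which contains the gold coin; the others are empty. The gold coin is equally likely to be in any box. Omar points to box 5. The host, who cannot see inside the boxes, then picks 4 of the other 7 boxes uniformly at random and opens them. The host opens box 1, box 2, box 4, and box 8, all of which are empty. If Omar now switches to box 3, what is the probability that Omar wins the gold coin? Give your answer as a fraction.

Because the host chose which boxes to open without knowing where the gold coin is, the choice is independent of the prize location. Learning that none of the 4 opened boxes holds the gold coin simply rules out those 4 locations and leaves the remaining 4 boxes still equally likely by symmetry.
So P(the gold coin in box 3) = 1/4.

1/4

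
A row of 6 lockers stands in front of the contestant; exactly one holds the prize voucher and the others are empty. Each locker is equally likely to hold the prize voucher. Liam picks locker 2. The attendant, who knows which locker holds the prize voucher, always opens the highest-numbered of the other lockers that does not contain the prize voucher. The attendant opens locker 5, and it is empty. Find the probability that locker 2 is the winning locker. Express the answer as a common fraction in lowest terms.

0

Apply Bayes' rule, conditioning on where the prize voucher actually is.
If it is in any of lockers 1, 2, 3, and 4 (prior 1/6 each): the attendant would have opened locker 6 instead, probability 0; weight (1/6)·0 = 0 each.
If it is in locker 5 (prior 1/6): the attendant opened locker 5, so this case is ruled out; weight (1/6)·0 = 0.
If it is in locker 6 (prior 1/6): locker 5 is the highest-numbered option available, probability 1; weight (1/6)·1 = 1/6.
The weights sum to 1/6.
So P(the prize voucher in locker 2 | the attendant opened locker 5) = 0 / (1/6) = 0.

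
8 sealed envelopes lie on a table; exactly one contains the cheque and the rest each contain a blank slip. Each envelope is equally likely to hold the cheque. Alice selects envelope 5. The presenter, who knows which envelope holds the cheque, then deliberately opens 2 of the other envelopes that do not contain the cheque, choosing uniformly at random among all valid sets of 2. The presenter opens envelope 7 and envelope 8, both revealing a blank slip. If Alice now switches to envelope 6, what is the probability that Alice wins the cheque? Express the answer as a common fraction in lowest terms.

7/40

Consider each possible location of the cheque in turn.
If it is in any of envelopes 1, 2, 3, 4, and 6 (prior 1/8 each): the presenter has 15 equally likely choices, so probability 1/15; weight (1/8)·(1/15) = 1/120 each.
If it is in envelope 5 (prior 1/8): the presenter has 21 equally likely choices, so probability 1/21; weight (1/8)·(1/21) = 1/168.
If it is in either of envelopes 7 and 8 (prior 1/8 each): that envelope was opened and seen not to hold the prize — ruled out; weight (1/8)·0 = 0 each.
The weights sum to 1/21.
So P(the cheque in envelope 6 | the presenter opened envelope 7 and envelope 8) = (1/120) / (1/21) = 7/40.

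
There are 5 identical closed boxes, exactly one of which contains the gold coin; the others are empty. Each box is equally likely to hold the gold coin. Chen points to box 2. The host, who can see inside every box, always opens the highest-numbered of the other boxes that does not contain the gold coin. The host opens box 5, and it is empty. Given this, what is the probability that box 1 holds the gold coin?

1/4

Condition on the true location of the gold coin.
If it is in any of boxes 1, 2, 3, and 4 (prior 1/5 each): box 5 is the highest-numbered option available, probability 1; weight (1/5)·1 = 1/5 each.
If it is in box 5 (prior 1/5): the host opened box 5, so this case is ruled out; weight (1/5)·0 = 0.
The weights sum to 4/5.
So P(the gold coin in box 1 | the host opened box 5) = (1/5) / (4/5) = 1/4.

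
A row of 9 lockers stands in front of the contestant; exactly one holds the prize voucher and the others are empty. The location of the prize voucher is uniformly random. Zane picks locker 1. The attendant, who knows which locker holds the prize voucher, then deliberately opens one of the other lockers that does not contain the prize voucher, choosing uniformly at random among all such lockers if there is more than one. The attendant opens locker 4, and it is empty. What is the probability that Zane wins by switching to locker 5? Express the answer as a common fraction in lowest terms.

8/63

Consider each possible location of the prize voucher in turn.
If it is in locker 1 (prior 1/9): the attendant has 8 equally likely choices, so probability 1/8; weight (1/9)·(1/8) = 1/72.
If it is in any of lockers 2, 3, 5, 6, 7, 8, and 9 (prior 1/9 each): the attendant has 7 equally likely choices, so probability 1/7; weight (1/9)·(1/7) = 1/63 each.
If it is in locker 4 (prior 1/9): the attendant opened locker 4, so this case is ruled out; weight (1/9)·0 = 0.
The weights sum to 1/8.
So P(the prize voucher in locker 5 | the attendant opened locker 4) = (1/63) / (1/8) = 8/63.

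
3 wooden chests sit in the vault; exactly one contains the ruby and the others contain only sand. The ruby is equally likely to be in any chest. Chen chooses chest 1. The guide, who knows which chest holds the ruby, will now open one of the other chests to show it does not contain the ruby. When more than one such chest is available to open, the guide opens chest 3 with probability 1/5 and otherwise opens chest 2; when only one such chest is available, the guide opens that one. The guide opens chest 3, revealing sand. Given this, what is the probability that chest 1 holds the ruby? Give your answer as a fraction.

Consider each possible location of the ruby in turn.
If it is in chest 1 (prior 1/3): chest 3 is available, opened with probability 1/5; weight (1/3)·(1/5) = 1/15.
If it is in chest 2 (prior 1/3): only chest 3 is available, probability 1; weight (1/3)·1 = 1/3.
If it is in chest 3 (prior 1/3): the guide opened chest 3, so this case is ruled out; weight (1/3)·0 = 0.
The weights sum to 2/5.
So P(the ruby in chest 1 | the guide opened chest 3) = (1/15) / (2/5) = 1/6.

1/6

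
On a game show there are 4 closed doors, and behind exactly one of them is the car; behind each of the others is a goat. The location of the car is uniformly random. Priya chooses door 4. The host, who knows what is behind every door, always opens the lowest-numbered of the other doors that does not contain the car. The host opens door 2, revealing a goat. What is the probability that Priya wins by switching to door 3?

0

Condition on the true location of the car.
If it is behind door 1 (prior 1/4): door 2 is the lowest-numbered option available, probability 1; weight (1/4)·1 = 1/4.
If it is behind door 2 (prior 1/4): the host opened door 2, so this case is ruled out; weight (1/4)·0 = 0.
If it is behind either of doors 3 and 4 (prior 1/4 each): the host would have opened door 1 instead, probability 0; weight (1/4)·0 = 0 each.
The weights sum to 1/4.
So P(the car behind door 3 | the host opened door 2) = 0 / (1/4) = 0.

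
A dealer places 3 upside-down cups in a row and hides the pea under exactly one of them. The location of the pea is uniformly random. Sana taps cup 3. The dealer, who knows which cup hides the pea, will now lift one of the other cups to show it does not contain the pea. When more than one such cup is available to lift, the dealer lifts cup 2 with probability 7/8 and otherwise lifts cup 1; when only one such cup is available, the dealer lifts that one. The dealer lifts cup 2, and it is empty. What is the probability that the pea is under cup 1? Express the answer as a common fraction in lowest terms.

Apply Bayes' rule, conditioning on where the pea actually is.
If it is under cup 1 (prior 1/3): only cup 2 is available, probability 1; weight (1/3)·1 = 1/3.
If it is under cup 2 (prior 1/3): the dealer opened cup 2, so this case is ruled out; weight (1/3)·0 = 0.
If it is under cup 3 (prior 1/3): cup 2 is available, opened with probability 7/8; weight (1/3)·(7/8) = 7/24.
The weights sum to 5/8.
So P(the pea under cup 1 | the dealer opened cup 2) = (1/3) / (5/8) = 8/15.

8/15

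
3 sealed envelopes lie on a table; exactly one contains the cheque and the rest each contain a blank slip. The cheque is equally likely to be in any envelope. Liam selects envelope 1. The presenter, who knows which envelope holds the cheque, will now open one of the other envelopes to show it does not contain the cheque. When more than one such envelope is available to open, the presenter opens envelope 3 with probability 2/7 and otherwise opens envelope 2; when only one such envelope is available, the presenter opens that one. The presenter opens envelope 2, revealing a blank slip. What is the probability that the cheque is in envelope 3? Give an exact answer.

7/12

Apply Bayes' rule, conditioning on where the cheque actually is.
If it is in envelope 1 (prior 1/3): envelope 3 is available but not opened, probability 5/7; weight (1/3)·(5/7) = 5/21.
If it is in envelope 2 (prior 1/3): the presenter opened envelope 2, so this case is ruled out; weight (1/3)·0 = 0.
If it is in envelope 3 (prior 1/3): only envelope 2 is available, probability 1; weight (1/3)·1 = 1/3.
The weights sum to 4/7.
So P(the cheque in envelope 3 | the presenter opened envelope 2) = (1/3) / (4/7) = 7/12.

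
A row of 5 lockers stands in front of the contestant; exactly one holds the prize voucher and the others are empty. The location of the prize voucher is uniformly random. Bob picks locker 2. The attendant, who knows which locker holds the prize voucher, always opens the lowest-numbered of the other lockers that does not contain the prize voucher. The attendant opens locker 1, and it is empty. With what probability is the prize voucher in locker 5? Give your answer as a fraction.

1/4

Condition on the true location of the prize voucher.
If it is in locker 1 (prior 1/5): the attendant opened locker 1, so this case is ruled out; weight (1/5)·0 = 0.
If it is in any of lockers 2, 3, 4, and 5 (prior 1/5 each): locker 1 is the lowest-numbered option available, probability 1; weight (1/5)·1 = 1/5 each.
The weights sum to 4/5.
So P(the prize voucher in locker 5 | the attendant opened locker 1) = (1/5) / (4/5) = 1/4.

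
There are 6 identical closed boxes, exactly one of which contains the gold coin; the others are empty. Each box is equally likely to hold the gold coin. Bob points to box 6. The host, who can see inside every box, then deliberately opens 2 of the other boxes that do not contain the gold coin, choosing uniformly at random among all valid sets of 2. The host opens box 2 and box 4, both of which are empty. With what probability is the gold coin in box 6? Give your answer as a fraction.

Condition on the true location of the gold coin.
If it is in any of boxes 1, 3, and 5 (prior 1/6 each): the host has 6 equally likely choices, so probability 1/6; weight (1/6)·(1/6) = 1/36 each.
If it is in either of boxes 2 and 4 (prior 1/6 each): that box was opened and seen not to hold the prize — ruled out; weight (1/6)·0 = 0 each.
If it is in box 6 (prior 1/6): the host has 10 equally likely choices, so probability 1/10; weight (1/6)·(1/10) = 1/60.
The weights sum to 1/10.
So P(the gold coin in box 6 | the host opened box 2 and box 4) = (1/60) / (1/10) = 1/6.

1/6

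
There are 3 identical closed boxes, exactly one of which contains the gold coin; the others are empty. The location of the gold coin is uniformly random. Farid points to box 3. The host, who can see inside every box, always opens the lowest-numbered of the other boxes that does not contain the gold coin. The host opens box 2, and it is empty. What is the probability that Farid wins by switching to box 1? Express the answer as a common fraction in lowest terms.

1

Apply Bayes' rule, conditioning on where the gold coin actually is.
If it is in box 1 (prior 1/3): box 2 is the lowest-numbered option available, probability 1; weight (1/3)·1 = 1/3.
If it is in box 2 (prior 1/3): the host opened box 2, so this case is ruled out; weight (1/3)·0 = 0.
If it is in box 3 (prior 1/3): the host would have opened box 1 instead, probability 0; weight (1/3)·0 = 0.
The weights sum to 1/3.
So P(the gold coin in box 1 | the host opened box 2) = (1/3) / (1/3) = 1.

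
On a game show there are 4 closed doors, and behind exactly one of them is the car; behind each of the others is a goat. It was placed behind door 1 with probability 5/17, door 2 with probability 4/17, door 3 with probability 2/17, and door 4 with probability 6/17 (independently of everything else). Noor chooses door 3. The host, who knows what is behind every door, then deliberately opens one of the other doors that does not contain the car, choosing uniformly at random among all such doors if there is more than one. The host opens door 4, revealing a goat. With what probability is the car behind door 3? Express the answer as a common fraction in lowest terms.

Consider each possible location of the car in turn.
If it is behind door 1 (prior 5/17): the host has 2 equally likely choices, so probability 1/2; weight (5/17)·(1/2) = 5/34.
If it is behind door 2 (prior 4/17): the host has 2 equally likely choices, so probability 1/2; weight (4/17)·(1/2) = 2/17.
If it is behind door 3 (prior 2/17): the host has 3 equally likely choices, so probability 1/3; weight (2/17)·(1/3) = 2/51.
If it is behind door 4 (prior 6/17): the host opened door 4, so this case is ruled out; weight (6/17)·0 = 0.
The weights sum to 31/102.
So P(the car behind door 3 | the host opened door 4) = (2/51) / (31/102) = 4/31.

4/31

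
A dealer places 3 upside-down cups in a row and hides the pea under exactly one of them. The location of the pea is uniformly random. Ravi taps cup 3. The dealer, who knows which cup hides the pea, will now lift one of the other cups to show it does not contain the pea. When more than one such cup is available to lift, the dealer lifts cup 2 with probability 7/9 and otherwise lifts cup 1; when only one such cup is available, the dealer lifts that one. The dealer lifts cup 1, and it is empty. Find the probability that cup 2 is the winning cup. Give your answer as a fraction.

9/11

Apply Bayes' rule, conditioning on where the pea actually is.
If it is under cup 1 (prior 1/3): the dealer opened cup 1, so this case is ruled out; weight (1/3)·0 = 0.
If it is under cup 2 (prior 1/3): only cup 1 is available, probability 1; weight (1/3)·1 = 1/3.
If it is under cup 3 (prior 1/3): cup 2 is available but not opened, probability 2/9; weight (1/3)·(2/9) = 2/27.
The weights sum to 11/27.
So P(the pea under cup 2 | the dealer opened cup 1) = (1/3) / (11/27) = 9/11.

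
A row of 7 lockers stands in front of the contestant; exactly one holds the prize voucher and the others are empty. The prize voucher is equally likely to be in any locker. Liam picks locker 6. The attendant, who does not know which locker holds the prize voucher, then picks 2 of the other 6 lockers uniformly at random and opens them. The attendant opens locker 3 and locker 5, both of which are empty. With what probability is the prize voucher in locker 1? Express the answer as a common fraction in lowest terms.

Because the attendant chose which lockers to open without knowing where the prize voucher is, the choice is independent of the prize location. Learning that none of the 2 opened lockers holds the prize voucher simply rules out those 2 locations and leaves the remaining 5 lockers still equally likely by symmetry.
So P(the prize voucher in locker 1) = 1/5.

1/5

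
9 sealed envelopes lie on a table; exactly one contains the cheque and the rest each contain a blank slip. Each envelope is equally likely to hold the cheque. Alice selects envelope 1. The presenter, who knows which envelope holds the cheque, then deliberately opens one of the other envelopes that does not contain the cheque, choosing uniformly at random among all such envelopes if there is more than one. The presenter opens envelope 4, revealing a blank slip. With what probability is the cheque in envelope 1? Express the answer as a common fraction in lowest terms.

1/9

Condition on the true location of the cheque.
If it is in envelope 1 (prior 1/9): the presenter has 8 equally likely choices, so probability 1/8; weight (1/9)·(1/8) = 1/72.
If it is in any of envelopes 2, 3, 5, 6, 7, 8, and 9 (prior 1/9 each): the presenter has 7 equally likely choices, so probability 1/7; weight (1/9)·(1/7) = 1/63 each.
If it is in envelope 4 (prior 1/9): the presenter opened envelope 4, so this case is ruled out; weight (1/9)·0 = 0.
The weights sum to 1/8.
So P(the cheque in envelope 1 | the presenter opened envelope 4) = (1/72) / (1/8) = 1/9.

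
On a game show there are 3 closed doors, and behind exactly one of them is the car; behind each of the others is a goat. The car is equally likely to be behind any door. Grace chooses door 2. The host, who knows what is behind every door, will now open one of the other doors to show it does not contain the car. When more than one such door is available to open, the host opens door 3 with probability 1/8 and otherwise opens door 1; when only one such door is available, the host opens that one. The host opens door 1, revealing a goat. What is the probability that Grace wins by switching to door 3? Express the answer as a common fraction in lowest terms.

8/15

Condition on the true location of the car.
If it is behind door 1 (prior 1/3): the host opened door 1, so this case is ruled out; weight (1/3)·0 = 0.
If it is behind door 2 (prior 1/3): door 3 is available but not opened, probability 7/8; weight (1/3)·(7/8) = 7/24.
If it is behind door 3 (prior 1/3): only door 1 is available, probability 1; weight (1/3)·1 = 1/3.
The weights sum to 5/8.
So P(the car behind door 3 | the host opened door 1) = (1/3) / (5/8) = 8/15.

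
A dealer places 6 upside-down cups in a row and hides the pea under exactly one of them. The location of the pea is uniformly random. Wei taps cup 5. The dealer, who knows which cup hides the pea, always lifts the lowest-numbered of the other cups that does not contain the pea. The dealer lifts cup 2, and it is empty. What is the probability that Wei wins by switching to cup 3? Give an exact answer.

Condition on the true location of the pea.
If it is under cup 1 (prior 1/6): cup 2 is the lowest-numbered option available, probability 1; weight (1/6)·1 = 1/6.
If it is under cup 2 (prior 1/6): the dealer opened cup 2, so this case is ruled out; weight (1/6)·0 = 0.
If it is under any of cups 3, 4, 5, and 6 (prior 1/6 each): the dealer would have opened cup 1 instead, probability 0; weight (1/6)·0 = 0 each.
The weights sum to 1/6.
So P(the pea under cup 3 | the dealer opened cup 2) = 0 / (1/6) = 0.

0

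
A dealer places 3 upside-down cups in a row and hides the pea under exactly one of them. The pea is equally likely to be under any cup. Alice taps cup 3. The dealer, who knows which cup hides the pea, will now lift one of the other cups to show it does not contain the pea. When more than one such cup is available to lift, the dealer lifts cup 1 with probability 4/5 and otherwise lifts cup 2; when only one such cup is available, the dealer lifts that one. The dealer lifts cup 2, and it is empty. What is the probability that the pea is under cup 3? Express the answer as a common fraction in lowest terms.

Condition on the true location of the pea.
If it is under cup 1 (prior 1/3): only cup 2 is available, probability 1; weight (1/3)·1 = 1/3.
If it is under cup 2 (prior 1/3): the dealer opened cup 2, so this case is ruled out; weight (1/3)·0 = 0.
If it is under cup 3 (prior 1/3): cup 1 is available but not opened, probability 1/5; weight (1/3)·(1/5) = 1/15.
The weights sum to 2/5.
So P(the pea under cup 3 | the dealer opened cup 2) = (1/15) / (2/5) = 1/6.

1/6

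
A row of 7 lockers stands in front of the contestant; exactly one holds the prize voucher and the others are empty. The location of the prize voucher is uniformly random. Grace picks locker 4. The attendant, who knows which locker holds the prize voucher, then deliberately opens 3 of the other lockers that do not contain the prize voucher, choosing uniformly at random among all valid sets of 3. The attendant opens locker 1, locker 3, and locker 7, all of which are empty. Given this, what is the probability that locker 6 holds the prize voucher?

2/7

Apply Bayes' rule, conditioning on where the prize voucher actually is.
If it is in any of lockers 1, 3, and 7 (prior 1/7 each): that locker was opened and seen not to hold the prize — ruled out; weight (1/7)·0 = 0 each.
If it is in any of lockers 2, 5, and 6 (prior 1/7 each): the attendant has 10 equally likely choices, so probability 1/10; weight (1/7)·(1/10) = 1/70 each.
If it is in locker 4 (prior 1/7): the attendant has 20 equally likely choices, so probability 1/20; weight (1/7)·(1/20) = 1/140.
The weights sum to 1/20.
So P(the prize voucher in locker 6 | the attendant opened locker 1, locker 3, and locker 7) = (1/70) / (1/20) = 2/7.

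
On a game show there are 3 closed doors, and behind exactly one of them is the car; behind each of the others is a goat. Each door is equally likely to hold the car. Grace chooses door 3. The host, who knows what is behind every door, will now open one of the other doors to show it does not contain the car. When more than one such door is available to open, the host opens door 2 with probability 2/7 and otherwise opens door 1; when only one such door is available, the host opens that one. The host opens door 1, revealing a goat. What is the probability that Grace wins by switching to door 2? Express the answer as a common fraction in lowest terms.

Condition on the true location of the car.
If it is behind door 1 (prior 1/3): the host opened door 1, so this case is ruled out; weight (1/3)·0 = 0.
If it is behind door 2 (prior 1/3): only door 1 is available, probability 1; weight (1/3)·1 = 1/3.
If it is behind door 3 (prior 1/3): door 2 is available but not opened, probability 5/7; weight (1/3)·(5/7) = 5/21.
The weights sum to 4/7.
So P(the car behind door 2 | the host opened door 1) = (1/3) / (4/7) = 7/12.

7/12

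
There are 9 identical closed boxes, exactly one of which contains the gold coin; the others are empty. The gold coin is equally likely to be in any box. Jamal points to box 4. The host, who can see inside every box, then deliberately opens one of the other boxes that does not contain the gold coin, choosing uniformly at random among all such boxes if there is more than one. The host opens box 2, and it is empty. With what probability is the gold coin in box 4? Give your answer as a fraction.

Condition on the true location of the gold coin.
If it is in any of boxes 1, 3, 5, 6, 7, 8, and 9 (prior 1/9 each): the host has 7 equally likely choices, so probability 1/7; weight (1/9)·(1/7) = 1/63 each.
If it is in box 2 (prior 1/9): the host opened box 2, so this case is ruled out; weight (1/9)·0 = 0.
If it is in box 4 (prior 1/9): the host has 8 equally likely choices, so probability 1/8; weight (1/9)·(1/8) = 1/72.
The weights sum to 1/8.
So P(the gold coin in box 4 | the host opened box 2) = (1/72) / (1/8) = 1/9.

1/9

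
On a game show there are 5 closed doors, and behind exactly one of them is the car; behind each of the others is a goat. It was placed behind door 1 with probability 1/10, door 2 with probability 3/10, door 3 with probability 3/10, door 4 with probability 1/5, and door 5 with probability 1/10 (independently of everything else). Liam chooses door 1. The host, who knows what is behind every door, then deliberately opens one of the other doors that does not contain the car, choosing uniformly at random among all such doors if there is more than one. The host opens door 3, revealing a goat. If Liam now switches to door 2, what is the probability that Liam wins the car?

Consider each possible location of the car in turn.
If it is behind door 1 (prior 1/10): the host has 4 equally likely choices, so probability 1/4; weight (1/10)·(1/4) = 1/40.
If it is behind door 2 (prior 3/10): the host has 3 equally likely choices, so probability 1/3; weight (3/10)·(1/3) = 1/10.
If it is behind door 3 (prior 3/10): the host opened door 3, so this case is ruled out; weight (3/10)·0 = 0.
If it is behind door 4 (prior 1/5): the host has 3 equally likely choices, so probability 1/3; weight (1/5)·(1/3) = 1/15.
If it is behind door 5 (prior 1/10): the host has 3 equally likely choices, so probability 1/3; weight (1/10)·(1/3) = 1/30.
The weights sum to 9/40.
So P(the car behind door 2 | the host opened door 3) = (1/10) / (9/40) = 4/9.

4/9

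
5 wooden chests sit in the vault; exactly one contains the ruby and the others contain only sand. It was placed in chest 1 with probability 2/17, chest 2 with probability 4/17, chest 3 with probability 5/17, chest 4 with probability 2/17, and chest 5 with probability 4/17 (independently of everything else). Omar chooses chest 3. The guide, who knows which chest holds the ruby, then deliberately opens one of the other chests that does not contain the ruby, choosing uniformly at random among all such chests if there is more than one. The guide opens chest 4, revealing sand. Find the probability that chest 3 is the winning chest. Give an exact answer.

3/11

Condition on the true location of the ruby.
If it is in chest 1 (prior 2/17): the guide has 3 equally likely choices, so probability 1/3; weight (2/17)·(1/3) = 2/51.
If it is in either of chests 2 and 5 (prior 4/17 each): the guide has 3 equally likely choices, so probability 1/3; weight (4/17)·(1/3) = 4/51 each.
If it is in chest 3 (prior 5/17): the guide has 4 equally likely choices, so probability 1/4; weight (5/17)·(1/4) = 5/68.
If it is in chest 4 (prior 2/17): the guide opened chest 4, so this case is ruled out; weight (2/17)·0 = 0.
The weights sum to 55/204.
So P(the ruby in chest 3 | the guide opened chest 4) = (5/68) / (55/204) = 3/11.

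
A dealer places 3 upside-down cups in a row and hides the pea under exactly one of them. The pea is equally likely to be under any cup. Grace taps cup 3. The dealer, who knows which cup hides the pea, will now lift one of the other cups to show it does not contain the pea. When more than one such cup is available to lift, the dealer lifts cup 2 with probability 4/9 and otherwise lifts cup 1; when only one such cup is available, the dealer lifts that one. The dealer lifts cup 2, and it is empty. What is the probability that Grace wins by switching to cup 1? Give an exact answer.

9/13

Apply Bayes' rule, conditioning on where the pea actually is.
If it is under cup 1 (prior 1/3): only cup 2 is available, probability 1; weight (1/3)·1 = 1/3.
If it is under cup 2 (prior 1/3): the dealer opened cup 2, so this case is ruled out; weight (1/3)·0 = 0.
If it is under cup 3 (prior 1/3): cup 2 is available, opened with probability 4/9; weight (1/3)·(4/9) = 4/27.
The weights sum to 13/27.
So P(the pea under cup 1 | the dealer opened cup 2) = (1/3) / (13/27) = 9/13.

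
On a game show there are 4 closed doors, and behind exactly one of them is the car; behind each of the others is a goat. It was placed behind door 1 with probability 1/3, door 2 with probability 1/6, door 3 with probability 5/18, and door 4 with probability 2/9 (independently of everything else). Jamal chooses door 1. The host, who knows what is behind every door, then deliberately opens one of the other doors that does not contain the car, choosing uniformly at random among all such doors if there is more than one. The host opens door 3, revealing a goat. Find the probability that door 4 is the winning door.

Apply Bayes' rule, conditioning on where the car actually is.
If it is behind door 1 (prior 1/3): the host has 3 equally likely choices, so probability 1/3; weight (1/3)·(1/3) = 1/9.
If it is behind door 2 (prior 1/6): the host has 2 equally likely choices, so probability 1/2; weight (1/6)·(1/2) = 1/12.
If it is behind door 3 (prior 5/18): the host opened door 3, so this case is ruled out; weight (5/18)·0 = 0.
If it is behind door 4 (prior 2/9): the host has 2 equally likely choices, so probability 1/2; weight (2/9)·(1/2) = 1/9.
The weights sum to 11/36.
So P(the car behind door 4 | the host opened door 3) = (1/9) / (11/36) = 4/11.

4/11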